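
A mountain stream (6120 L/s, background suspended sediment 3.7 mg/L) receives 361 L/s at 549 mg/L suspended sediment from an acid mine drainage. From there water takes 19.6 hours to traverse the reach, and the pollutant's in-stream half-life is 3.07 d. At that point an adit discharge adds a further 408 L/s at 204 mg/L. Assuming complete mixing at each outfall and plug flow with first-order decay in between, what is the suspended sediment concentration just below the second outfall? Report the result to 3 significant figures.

Mixed concentration C = ΣQC/ΣQ = (6120·3.700 + 361.0·549.0) / 6481 = 220800/6481 = 34.07 mg/L; combined flow 6481 L/s.
Half-life 3.07 d → k = ln 2 / 3.07 = 0.2258 d⁻¹.
First-order decay: C = 34.07·exp(−k·t) = 34.07·0.8316 = 28.34 mg/L.
At the second outfall, C = (6481·28.34 + 408.0·204.0) / (6481 + 408.0) = 38.74 mg/L.

38.7 mg/L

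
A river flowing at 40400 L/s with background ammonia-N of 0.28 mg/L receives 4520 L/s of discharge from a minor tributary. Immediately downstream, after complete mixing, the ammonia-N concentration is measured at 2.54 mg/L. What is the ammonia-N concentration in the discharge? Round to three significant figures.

Mass balance: 40400·0.2800 + 4520·Cₑ = 44920·2.540
→ Cₑ = (44920·2.540 − 40400·0.2800) / 4520 = 22.74 mg/L.

22.7 mg/L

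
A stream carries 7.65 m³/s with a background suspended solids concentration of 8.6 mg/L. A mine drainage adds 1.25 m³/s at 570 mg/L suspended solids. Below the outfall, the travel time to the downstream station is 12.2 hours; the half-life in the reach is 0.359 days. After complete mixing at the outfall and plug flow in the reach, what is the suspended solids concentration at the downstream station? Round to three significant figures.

Mixed concentration C = ΣQC/ΣQ = (7.650·8.600 + 1.250·570.0) / 8.900 = 778.3/8.900 = 87.45 mg/L.
Half-life 0.359 d → k = ln 2 / 0.359 = 1.931 d⁻¹.
First-order decay: C = 87.45·exp(−k·t) = 87.45·0.3748 = 32.77 mg/L.

32.8 mg/L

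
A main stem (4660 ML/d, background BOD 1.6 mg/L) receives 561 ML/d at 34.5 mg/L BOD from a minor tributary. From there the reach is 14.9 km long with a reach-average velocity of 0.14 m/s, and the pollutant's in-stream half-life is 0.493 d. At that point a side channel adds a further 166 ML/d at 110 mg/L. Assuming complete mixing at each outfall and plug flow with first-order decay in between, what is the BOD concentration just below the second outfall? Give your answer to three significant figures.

Mixed concentration C = ΣQC/ΣQ = (4660·1.600 + 561.0·34.50) / 5221 = 26810/5221 = 5.135 mg/L; combined flow 5221 ML/d.
Travel time t = 14.9·1000 / 0.14 = 106400 s = 29.56 h.
Half-life 0.493 d → k = ln 2 / 0.493 = 1.406 d⁻¹.
Decay over the reach: 5.135·exp(−kt) = 5.135·0.1769 = 0.9086 mg/L.
Second outfall: C = (5221·0.9086 + 166.0·110.0)/5387 = 4.270 mg/L.

4.27 mg/L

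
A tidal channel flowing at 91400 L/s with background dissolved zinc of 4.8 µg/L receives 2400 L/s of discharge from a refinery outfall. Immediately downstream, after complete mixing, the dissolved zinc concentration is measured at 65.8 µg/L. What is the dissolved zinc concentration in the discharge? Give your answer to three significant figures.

Mass balance: 91400·4.800 + 2400·Cₑ = 93800·65.80
→ Cₑ = (93800·65.80 − 91400·4.800) / 2400 = 2389 µg/L.

2390 µg/L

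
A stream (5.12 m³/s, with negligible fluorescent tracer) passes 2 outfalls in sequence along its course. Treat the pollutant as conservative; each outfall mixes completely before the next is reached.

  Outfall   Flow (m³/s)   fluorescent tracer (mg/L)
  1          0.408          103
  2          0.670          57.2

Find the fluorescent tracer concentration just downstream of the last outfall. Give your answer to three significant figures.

13.0 mg/L

Outfall 1: combined Q = 5.528 m³/s; C = (5.120·0 + 0.4080·103.0)/5.528 = 7.602 mg/L.
Outfall 2: combined Q = 6.198 m³/s; C = (5.528·7.602 + 0.6700·57.20)/6.198 = 12.96 mg/L.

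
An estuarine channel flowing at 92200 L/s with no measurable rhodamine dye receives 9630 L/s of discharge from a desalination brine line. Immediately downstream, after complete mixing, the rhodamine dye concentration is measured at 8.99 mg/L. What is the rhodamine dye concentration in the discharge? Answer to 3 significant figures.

Mass balance: 92200·0 + 9630·Cₑ = 101800·8.990
→ Cₑ = (101800·8.990 − 92200·0) / 9630 = 95.06 mg/L.

95.1 mg/L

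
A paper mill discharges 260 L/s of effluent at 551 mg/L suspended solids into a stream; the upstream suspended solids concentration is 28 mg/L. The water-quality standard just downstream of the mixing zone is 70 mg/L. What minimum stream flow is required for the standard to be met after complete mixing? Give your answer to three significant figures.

Set C_mix = 70: (Q·28.00 + 260.0·551.0) / (Q + 260.0) = 70
→ Q = 260.0·(551.0 − 70)/(70 − 28.00) = 2978 L/s.

2980 L/s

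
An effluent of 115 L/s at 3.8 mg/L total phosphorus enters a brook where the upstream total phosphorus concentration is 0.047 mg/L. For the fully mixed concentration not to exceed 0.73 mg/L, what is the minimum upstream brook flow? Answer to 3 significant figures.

517 L/s

Set C_mix = 0.73: (Q·0.04700 + 115.0·3.800) / (Q + 115.0) = 0.73
→ Q = 115.0·(3.800 − 0.73)/(0.73 − 0.04700) = 516.9 L/s.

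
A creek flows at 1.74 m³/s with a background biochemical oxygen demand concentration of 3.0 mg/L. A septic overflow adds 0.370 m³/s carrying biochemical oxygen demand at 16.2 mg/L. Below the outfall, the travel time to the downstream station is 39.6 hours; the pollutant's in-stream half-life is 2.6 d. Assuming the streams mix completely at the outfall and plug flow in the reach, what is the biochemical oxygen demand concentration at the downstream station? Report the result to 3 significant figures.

3.42 mg/L

Mass balance: C = (1.740·3.000 + 0.3700·16.20) / 2.110 = 11.21/2.110 = 5.315 mg/L.
Half-life 2.6 d → k = ln 2 / 2.6 = 0.2666 d⁻¹.
After decay, C = 5.315 × e^(−kt) = 5.315 × 0.6441 = 3.423 mg/L.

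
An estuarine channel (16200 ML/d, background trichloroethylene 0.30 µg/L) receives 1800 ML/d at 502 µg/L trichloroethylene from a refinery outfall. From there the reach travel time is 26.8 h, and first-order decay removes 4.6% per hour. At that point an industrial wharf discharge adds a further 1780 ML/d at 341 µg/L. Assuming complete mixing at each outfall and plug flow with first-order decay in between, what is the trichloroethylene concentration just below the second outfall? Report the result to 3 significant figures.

Mass balance: C = (16200·0.3000 + 1800·502.0) / 18000 = 908500/18000 = 50.47 µg/L; combined flow 18000 ML/d.
4.6%/h lost → k = −ln(1 − 0.046) = 0.04709 h⁻¹.
After decay, C = 50.47 × e^(−kt) = 50.47 × 0.2831 = 14.29 µg/L.
Second outfall: C = (18000·14.29 + 1780·341.0)/19780 = 43.69 µg/L.

43.7 µg/L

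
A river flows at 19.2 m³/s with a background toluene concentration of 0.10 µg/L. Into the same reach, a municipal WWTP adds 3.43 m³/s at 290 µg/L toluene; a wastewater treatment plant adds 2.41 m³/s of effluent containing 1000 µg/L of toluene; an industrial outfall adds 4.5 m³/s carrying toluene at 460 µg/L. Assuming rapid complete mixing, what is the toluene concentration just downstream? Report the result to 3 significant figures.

Mixed concentration C = ΣQC/ΣQ = (19.20·0.1000 + 3.430·290.0 + 2.410·1000 + 4.500·460.0) / 29.54 = 5477/29.54 = 185.4 µg/L.

185 µg/L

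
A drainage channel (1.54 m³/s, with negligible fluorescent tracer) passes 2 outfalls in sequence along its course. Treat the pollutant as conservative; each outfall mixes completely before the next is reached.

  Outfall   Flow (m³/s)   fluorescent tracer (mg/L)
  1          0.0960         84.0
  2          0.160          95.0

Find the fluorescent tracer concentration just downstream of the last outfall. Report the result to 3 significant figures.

13.0 mg/L

Outfall 1: combined Q = 1.636 m³/s; C = (1.540·0 + 0.09600·84.00)/1.636 = 4.929 mg/L.
Outfall 2: combined Q = 1.796 m³/s; C = (1.636·4.929 + 0.1600·95.00)/1.796 = 12.95 mg/L.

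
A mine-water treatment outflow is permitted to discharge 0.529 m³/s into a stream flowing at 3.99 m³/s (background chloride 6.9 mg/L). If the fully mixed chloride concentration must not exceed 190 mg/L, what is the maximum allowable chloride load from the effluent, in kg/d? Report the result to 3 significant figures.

71800 kg/d

Mass balance at the limit: 3.990·6.900 + 0.5290·Cₑ = 4.519·190 → Cₑ = 1571 mg/L.
Load = 0.5290 m³/s × 1571 g/m³ × 86 400 s/d = 71810 kg/d.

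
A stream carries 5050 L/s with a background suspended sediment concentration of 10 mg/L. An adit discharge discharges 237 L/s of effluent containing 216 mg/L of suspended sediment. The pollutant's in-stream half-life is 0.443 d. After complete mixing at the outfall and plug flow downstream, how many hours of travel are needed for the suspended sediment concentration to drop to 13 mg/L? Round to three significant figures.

Flow-weighted average: C = (5050·10.00 + 237.0·216.0) / 5287 = 101700/5287 = 19.23 mg/L.
Half-life 0.443 d → k = ln 2 / 0.443 = 1.565 d⁻¹.
19.23·exp(−k·t) = 13 → t = ln(19.23/13)/k = 21630 s = 6.009 h.

6.01 h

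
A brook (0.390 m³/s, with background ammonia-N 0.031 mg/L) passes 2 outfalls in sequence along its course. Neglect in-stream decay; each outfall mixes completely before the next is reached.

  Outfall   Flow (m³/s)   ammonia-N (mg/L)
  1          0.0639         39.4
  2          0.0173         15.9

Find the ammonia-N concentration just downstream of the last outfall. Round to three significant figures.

Below outfall 1: Q → 0.4539 m³/s, C = (0.3900·0.03100 + 0.06390·39.40)/0.4539 = 5.573 mg/L.
Below outfall 2: Q → 0.4712 m³/s, C = (0.4539·5.573 + 0.01730·15.90)/0.4712 = 5.953 mg/L.

5.95 mg/L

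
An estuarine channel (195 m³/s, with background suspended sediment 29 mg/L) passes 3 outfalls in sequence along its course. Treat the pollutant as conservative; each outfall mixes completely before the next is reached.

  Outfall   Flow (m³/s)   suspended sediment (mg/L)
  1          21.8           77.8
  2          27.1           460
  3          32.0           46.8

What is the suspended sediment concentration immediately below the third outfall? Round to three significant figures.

Below outfall 1: Q → 216.8 m³/s, C = (195.0·29.00 + 21.80·77.80)/216.8 = 33.91 mg/L.
Below outfall 2: Q → 243.9 m³/s, C = (216.8·33.91 + 27.10·460.0)/243.9 = 81.25 mg/L.
Below outfall 3: Q → 275.9 m³/s, C = (243.9·81.25 + 32.00·46.80)/275.9 = 77.25 mg/L.

77.3 mg/L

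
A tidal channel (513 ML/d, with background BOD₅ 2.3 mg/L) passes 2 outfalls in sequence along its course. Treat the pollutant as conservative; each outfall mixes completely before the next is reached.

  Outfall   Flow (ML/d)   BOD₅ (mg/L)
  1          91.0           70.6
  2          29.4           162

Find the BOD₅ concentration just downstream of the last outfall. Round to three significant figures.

After outfall 1: Q = 513.0 + 91.00 = 604.0 ML/d; C = (513.0·2.300 + 91.00·70.60)/604.0 = 12.59 mg/L.
After outfall 2: Q = 604.0 + 29.40 = 633.4 ML/d; C = (604.0·12.59 + 29.40·162.0)/633.4 = 19.53 mg/L.

19.5 mg/L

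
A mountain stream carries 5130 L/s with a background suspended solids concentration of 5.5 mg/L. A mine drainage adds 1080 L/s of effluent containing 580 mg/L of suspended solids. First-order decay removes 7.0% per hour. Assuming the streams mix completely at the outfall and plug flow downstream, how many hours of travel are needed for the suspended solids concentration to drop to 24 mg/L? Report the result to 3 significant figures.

Mixed concentration C = ΣQC/ΣQ = (5130·5.500 + 1080·580.0) / 6210 = 654600/6210 = 105.4 mg/L.
7.0%/h lost → k = −ln(1 − 0.07) = 0.07257 h⁻¹.
105.4·exp(−k·t) = 24 → t = ln(105.4/24)/k = 73410 s = 20.39 h.

20.4 h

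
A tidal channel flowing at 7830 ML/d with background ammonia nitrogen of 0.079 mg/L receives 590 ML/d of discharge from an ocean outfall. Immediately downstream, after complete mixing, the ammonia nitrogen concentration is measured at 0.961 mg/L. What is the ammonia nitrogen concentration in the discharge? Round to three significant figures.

Mass balance: 7830·0.07900 + 590.0·Cₑ = 8420·0.9610
→ Cₑ = (8420·0.9610 − 7830·0.07900) / 590.0 = 12.67 mg/L.

12.7 mg/L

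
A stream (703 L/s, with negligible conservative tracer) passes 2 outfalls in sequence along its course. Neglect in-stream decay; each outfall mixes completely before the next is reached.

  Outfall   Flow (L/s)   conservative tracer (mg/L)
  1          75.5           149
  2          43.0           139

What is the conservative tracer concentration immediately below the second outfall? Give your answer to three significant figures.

Outfall 1: combined Q = 778.5 L/s; C = (703.0·0 + 75.50·149.0)/778.5 = 14.45 mg/L.
Outfall 2: combined Q = 821.5 L/s; C = (778.5·14.45 + 43.00·139.0)/821.5 = 20.97 mg/L.

21.0 mg/L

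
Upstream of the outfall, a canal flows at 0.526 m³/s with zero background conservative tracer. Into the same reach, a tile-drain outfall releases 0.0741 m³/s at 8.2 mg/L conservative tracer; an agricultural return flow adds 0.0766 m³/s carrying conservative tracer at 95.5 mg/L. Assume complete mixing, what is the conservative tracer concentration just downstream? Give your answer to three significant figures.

11.7 mg/L

Flow-weighted average: C = (0.5260·0 + 0.07410·8.200 + 0.07660·95.50) / 0.6767 = 7.923/0.6767 = 11.71 mg/L.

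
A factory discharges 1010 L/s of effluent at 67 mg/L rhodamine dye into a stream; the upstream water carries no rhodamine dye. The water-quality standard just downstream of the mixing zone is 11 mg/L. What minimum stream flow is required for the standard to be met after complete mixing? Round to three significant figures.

Set C_mix = 11: (Q·0 + 1010·67.00) / (Q + 1010) = 11
→ Q = 1010·(67.00 − 11)/(11 − 0) = 5142 L/s.

5140 L/s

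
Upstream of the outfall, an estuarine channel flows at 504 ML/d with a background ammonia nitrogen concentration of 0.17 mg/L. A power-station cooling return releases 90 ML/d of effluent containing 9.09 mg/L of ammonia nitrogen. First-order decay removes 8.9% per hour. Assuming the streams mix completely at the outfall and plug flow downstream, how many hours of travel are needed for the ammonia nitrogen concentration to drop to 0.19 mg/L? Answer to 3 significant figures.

Flow-weighted average: C = (504.0·0.1700 + 90.00·9.090) / 594.0 = 903.8/594.0 = 1.522 mg/L.
8.9%/h lost → k = −ln(1 − 0.089) = 0.09321 h⁻¹.
1.522·exp(−k·t) = 0.19 → t = ln(1.522/0.19)/k = 80350 s = 22.32 h.

22.3 h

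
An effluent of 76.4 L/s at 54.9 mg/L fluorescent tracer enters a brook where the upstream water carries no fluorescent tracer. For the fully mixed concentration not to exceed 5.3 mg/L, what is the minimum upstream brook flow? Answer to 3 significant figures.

715 L/s

Set C_mix = 5.3: (Q·0 + 76.40·54.90) / (Q + 76.40) = 5.3
→ Q = 76.40·(54.90 − 5.3)/(5.3 − 0) = 715.0 L/s.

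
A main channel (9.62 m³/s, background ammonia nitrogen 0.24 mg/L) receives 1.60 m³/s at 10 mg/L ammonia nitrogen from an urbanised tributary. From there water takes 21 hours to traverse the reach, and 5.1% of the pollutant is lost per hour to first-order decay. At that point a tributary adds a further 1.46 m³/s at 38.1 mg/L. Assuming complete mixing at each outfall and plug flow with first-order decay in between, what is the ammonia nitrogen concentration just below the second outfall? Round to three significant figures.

4.87 mg/L

Mass balance: C = (9.620·0.2400 + 1.600·10.00) / 11.22 = 18.31/11.22 = 1.632 mg/L; combined flow 11.22 m³/s.
5.1%/h lost → k = −ln(1 − 0.051) = 0.05235 h⁻¹.
First-order decay: C = 1.632·exp(−k·t) = 1.632·0.3331 = 0.5436 mg/L.
Second outfall: C = (11.22·0.5436 + 1.460·38.10)/12.68 = 4.868 mg/L.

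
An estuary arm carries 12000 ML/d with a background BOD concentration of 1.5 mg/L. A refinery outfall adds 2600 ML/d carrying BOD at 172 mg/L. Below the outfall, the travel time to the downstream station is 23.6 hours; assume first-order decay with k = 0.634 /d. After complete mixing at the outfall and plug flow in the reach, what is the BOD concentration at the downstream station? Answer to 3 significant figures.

Mass balance: C = (12000·1.500 + 2600·172.0) / 14600 = 465200/14600 = 31.86 mg/L.
Decay over the reach: 31.86·exp(−kt) = 31.86·0.5361 = 17.08 mg/L.

17.1 mg/L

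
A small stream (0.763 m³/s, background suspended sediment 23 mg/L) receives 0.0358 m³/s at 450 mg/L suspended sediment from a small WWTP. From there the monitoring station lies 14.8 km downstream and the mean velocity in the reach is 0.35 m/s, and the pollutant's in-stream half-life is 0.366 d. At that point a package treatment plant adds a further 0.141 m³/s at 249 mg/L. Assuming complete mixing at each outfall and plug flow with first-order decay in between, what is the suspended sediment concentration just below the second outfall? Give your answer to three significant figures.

51.5 mg/L

After mixing, C = (0.7630·23.00 + 0.03580·450.0) / 0.7988 = 33.66/0.7988 = 42.14 mg/L; combined flow 0.7988 m³/s.
Travel time t = 14.8·1000 / 0.35 = 42290 s = 11.75 h.
Half-life 0.366 d → k = ln 2 / 0.366 = 1.894 d⁻¹.
Decay over the reach: 42.14·exp(−kt) = 42.14·0.3958 = 16.68 mg/L.
At the second outfall, C = (0.7988·16.68 + 0.1410·249.0) / (0.7988 + 0.1410) = 51.53 mg/L.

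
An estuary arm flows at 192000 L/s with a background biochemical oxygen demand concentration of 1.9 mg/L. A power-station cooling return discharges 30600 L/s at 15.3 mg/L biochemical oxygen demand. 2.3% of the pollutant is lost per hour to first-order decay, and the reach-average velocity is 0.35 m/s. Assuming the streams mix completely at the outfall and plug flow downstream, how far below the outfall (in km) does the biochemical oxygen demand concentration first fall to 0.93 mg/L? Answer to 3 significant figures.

75.4 km

Mass balance: C = (192000·1.900 + 30600·15.30) / 222600 = 833000/222600 = 3.742 mg/L.
2.3%/h lost → k = −ln(1 − 0.023) = 0.02327 h⁻¹.
Set 3.742·exp(−k·t) = 0.93 → t = ln(3.742/0.93)/k = 215400 s = 59.83 h.
Distance = v·t = 0.35·215400 = 75390 m = 75.39 km.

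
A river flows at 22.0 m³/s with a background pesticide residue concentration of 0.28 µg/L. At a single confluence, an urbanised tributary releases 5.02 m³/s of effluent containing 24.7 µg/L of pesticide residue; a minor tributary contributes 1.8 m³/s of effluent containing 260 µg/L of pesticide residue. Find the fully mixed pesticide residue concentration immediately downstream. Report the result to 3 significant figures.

Mixed concentration C = ΣQC/ΣQ = (22.00·0.2800 + 5.020·24.70 + 1.800·260.0) / 28.82 = 598.2/28.82 = 20.75 µg/L.

20.8 µg/L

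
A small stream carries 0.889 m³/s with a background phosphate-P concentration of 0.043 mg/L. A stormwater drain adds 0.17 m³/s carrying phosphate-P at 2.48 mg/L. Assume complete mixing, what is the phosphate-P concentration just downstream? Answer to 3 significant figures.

Mixed concentration C = ΣQC/ΣQ = (0.8890·0.04300 + 0.1700·2.480) / 1.059 = 0.4598/1.059 = 0.4342 mg/L.

0.434 mg/L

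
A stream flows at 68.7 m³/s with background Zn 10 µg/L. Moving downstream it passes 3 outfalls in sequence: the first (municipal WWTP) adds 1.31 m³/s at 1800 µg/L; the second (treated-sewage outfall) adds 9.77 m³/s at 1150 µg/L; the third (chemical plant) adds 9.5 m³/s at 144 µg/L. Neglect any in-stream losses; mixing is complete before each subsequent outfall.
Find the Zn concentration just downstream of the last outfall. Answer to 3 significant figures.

After outfall 1: Q = 68.70 + 1.310 = 70.01 m³/s; C = (68.70·10.00 + 1.310·1800)/70.01 = 43.49 µg/L.
After outfall 2: Q = 70.01 + 9.770 = 79.78 m³/s; C = (70.01·43.49 + 9.770·1150)/79.78 = 179.0 µg/L.
After outfall 3: Q = 79.78 + 9.500 = 89.28 m³/s; C = (79.78·179.0 + 9.500·144.0)/89.28 = 175.3 µg/L.

175 µg/L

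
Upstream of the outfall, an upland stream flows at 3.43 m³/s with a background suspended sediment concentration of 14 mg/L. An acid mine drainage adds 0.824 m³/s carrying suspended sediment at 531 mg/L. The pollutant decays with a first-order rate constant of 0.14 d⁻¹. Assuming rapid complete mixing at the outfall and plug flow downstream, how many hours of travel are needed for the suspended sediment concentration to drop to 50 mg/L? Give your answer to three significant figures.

142 h

Mass balance: C = (3.430·14.00 + 0.8240·531.0) / 4.254 = 485.6/4.254 = 114.1 mg/L.
114.1·exp(−k·t) = 50 → t = ln(114.1/50)/k = 509400 s = 141.5 h.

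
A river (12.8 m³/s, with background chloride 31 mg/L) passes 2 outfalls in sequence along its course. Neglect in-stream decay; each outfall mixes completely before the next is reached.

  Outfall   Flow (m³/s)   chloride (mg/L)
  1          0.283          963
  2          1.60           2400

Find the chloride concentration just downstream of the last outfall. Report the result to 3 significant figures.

307 mg/L

After outfall 1: Q = 12.80 + 0.2830 = 13.08 m³/s; C = (12.80·31.00 + 0.2830·963.0)/13.08 = 51.16 mg/L.
After outfall 2: Q = 13.08 + 1.600 = 14.68 m³/s; C = (13.08·51.16 + 1.600·2400)/14.68 = 307.1 mg/L.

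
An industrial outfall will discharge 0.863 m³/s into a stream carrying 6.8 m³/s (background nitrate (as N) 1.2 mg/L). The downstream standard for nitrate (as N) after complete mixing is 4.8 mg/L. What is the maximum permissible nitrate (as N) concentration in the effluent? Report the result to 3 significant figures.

At the limit, (Qr·Cr + Qe·Cₑ)/(Qr + Qe) = 4.8:
Cₑ = (7.663·4.8 − 6.800·1.200) / 0.8630 = 33.17 mg/L.

33.2 mg/L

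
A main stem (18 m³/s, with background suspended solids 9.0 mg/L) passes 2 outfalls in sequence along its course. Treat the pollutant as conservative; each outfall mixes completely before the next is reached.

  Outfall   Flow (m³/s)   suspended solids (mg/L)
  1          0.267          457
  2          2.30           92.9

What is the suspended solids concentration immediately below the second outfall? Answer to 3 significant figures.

Outfall 1: combined Q = 18.27 m³/s; C = (18.00·9.000 + 0.2670·457.0)/18.27 = 15.55 mg/L.
Outfall 2: combined Q = 20.57 m³/s; C = (18.27·15.55 + 2.300·92.90)/20.57 = 24.20 mg/L.

24.2 mg/L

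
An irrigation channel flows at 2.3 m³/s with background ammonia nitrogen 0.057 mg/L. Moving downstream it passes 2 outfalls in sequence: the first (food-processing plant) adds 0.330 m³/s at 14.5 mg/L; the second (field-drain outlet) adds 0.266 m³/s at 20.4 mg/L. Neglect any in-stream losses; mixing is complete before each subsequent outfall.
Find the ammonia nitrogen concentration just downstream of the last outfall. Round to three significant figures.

3.57 mg/L

After outfall 1: Q = 2.300 + 0.3300 = 2.630 m³/s; C = (2.300·0.05700 + 0.3300·14.50)/2.630 = 1.869 mg/L.
After outfall 2: Q = 2.630 + 0.2660 = 2.896 m³/s; C = (2.630·1.869 + 0.2660·20.40)/2.896 = 3.571 mg/L.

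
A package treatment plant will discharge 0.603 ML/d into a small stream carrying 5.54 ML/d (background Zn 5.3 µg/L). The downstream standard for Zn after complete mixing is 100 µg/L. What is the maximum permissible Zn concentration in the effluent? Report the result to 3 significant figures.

970 µg/L

At the limit, (Qr·Cr + Qe·Cₑ)/(Qr + Qe) = 100:
Cₑ = (6.143·100 − 5.540·5.300) / 0.6030 = 970.0 µg/L.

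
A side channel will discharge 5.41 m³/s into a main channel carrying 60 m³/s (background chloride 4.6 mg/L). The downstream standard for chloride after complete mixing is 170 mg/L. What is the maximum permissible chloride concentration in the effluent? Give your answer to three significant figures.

2000 mg/L

At the limit, (Qr·Cr + Qe·Cₑ)/(Qr + Qe) = 170:
Cₑ = (65.41·170 − 60.00·4.600) / 5.410 = 2004 mg/L.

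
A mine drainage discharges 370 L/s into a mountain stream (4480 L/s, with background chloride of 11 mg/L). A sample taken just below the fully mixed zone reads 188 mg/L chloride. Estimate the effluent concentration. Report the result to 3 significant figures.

2330 mg/L

Mass balance: 4480·11.00 + 370.0·Cₑ = 4850·188.0
→ Cₑ = (4850·188.0 − 4480·11.00) / 370.0 = 2331 mg/L.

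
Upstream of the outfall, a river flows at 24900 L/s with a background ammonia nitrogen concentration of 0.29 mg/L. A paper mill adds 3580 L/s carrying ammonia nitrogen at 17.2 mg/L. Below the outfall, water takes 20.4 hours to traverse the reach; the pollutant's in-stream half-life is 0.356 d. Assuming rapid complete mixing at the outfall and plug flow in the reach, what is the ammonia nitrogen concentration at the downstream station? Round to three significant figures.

0.462 mg/L

Mixed concentration C = ΣQC/ΣQ = (24900·0.2900 + 3580·17.20) / 28480 = 68800/28480 = 2.416 mg/L.
Half-life 0.356 d → k = ln 2 / 0.356 = 1.947 d⁻¹.
First-order decay: C = 2.416·exp(−k·t) = 2.416·0.1911 = 0.4616 mg/L.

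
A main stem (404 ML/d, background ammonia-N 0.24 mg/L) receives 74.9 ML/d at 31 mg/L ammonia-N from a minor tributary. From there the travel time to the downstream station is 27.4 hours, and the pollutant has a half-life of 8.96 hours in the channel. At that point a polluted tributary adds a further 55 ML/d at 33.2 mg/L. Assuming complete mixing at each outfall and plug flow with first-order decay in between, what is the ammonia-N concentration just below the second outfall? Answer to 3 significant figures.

3.96 mg/L

After mixing, C = (404.0·0.2400 + 74.90·31.00) / 478.9 = 2419/478.9 = 5.051 mg/L; combined flow 478.9 ML/d.
Half-life 8.96 h → k = ln 2 / 8.96 = 0.07736 h⁻¹ = 1.857 d⁻¹.
After decay, C = 5.051 × e^(−kt) = 5.051 × 0.1201 = 0.6065 mg/L.
At the second outfall, C = (478.9·0.6065 + 55.00·33.20) / (478.9 + 55.00) = 3.964 mg/L.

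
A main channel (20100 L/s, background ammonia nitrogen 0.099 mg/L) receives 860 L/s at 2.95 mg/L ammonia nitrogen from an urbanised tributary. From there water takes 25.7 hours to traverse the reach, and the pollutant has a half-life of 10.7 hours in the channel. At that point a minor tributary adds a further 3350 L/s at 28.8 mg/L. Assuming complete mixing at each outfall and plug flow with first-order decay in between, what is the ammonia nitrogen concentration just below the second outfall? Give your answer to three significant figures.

Conservation of mass: C = (20100·0.09900 + 860.0·2.950) / 20960 = 4527/20960 = 0.2160 mg/L; combined flow 20960 L/s.
Half-life 10.7 h → k = ln 2 / 10.7 = 0.06478 h⁻¹ = 1.555 d⁻¹.
First-order decay: C = 0.2160·exp(−k·t) = 0.2160·0.1892 = 0.04087 mg/L.
At the second outfall, C = (20960·0.04087 + 3350·28.80) / (20960 + 3350) = 4.004 mg/L.

4.00 mg/L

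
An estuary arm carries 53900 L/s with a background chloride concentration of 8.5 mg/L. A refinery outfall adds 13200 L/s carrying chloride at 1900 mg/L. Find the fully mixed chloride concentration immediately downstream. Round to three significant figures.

After mixing, C = (53900·8.500 + 13200·1900) / 67100 = 25540000/67100 = 380.6 mg/L.

381 mg/L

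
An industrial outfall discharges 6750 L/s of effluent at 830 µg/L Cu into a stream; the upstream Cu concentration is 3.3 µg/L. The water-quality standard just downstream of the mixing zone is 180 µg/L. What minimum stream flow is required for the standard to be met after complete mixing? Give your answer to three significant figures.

Set C_mix = 180: (Q·3.300 + 6750·830.0) / (Q + 6750) = 180
→ Q = 6750·(830.0 − 180)/(180 − 3.300) = 24830 L/s.

24800 L/s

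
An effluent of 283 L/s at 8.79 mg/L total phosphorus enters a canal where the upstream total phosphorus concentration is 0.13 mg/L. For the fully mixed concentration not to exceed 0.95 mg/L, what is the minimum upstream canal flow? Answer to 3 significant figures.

2710 L/s

Set C_mix = 0.95: (Q·0.1300 + 283.0·8.790) / (Q + 283.0) = 0.95
→ Q = 283.0·(8.790 − 0.95)/(0.95 − 0.1300) = 2706 L/s.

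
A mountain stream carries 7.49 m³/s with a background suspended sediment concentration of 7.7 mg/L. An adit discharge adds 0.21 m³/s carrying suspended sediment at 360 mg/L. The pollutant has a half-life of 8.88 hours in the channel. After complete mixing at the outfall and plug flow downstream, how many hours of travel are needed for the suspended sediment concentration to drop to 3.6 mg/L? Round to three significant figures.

20.1 h

After mixing, C = (7.490·7.700 + 0.2100·360.0) / 7.700 = 133.3/7.700 = 17.31 mg/L.
Half-life 8.88 h → k = ln 2 / 8.88 = 0.07806 h⁻¹ = 1.873 d⁻¹.
17.31·exp(−k·t) = 3.6 → t = ln(17.31/3.6)/k = 72420 s = 20.12 h.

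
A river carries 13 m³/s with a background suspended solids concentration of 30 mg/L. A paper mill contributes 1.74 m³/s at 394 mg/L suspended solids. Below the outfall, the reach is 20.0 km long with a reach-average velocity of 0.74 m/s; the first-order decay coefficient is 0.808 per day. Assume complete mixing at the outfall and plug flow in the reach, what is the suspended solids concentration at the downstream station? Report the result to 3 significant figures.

Mixed concentration C = ΣQC/ΣQ = (13.00·30.00 + 1.740·394.0) / 14.74 = 1076/14.74 = 72.97 mg/L.
Travel time t = 20.0·1000 / 0.74 = 27030 s = 7.508 h.
Applying C = C₀e^(−kt): 72.97 × 0.7767 = 56.67 mg/L.

56.7 mg/L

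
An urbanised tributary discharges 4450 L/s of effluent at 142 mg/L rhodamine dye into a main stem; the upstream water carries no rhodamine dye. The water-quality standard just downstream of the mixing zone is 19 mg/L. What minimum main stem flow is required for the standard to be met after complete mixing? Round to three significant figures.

28800 L/s

Set C_mix = 19: (Q·0 + 4450·142.0) / (Q + 4450) = 19
→ Q = 4450·(142.0 − 19)/(19 − 0) = 28810 L/s.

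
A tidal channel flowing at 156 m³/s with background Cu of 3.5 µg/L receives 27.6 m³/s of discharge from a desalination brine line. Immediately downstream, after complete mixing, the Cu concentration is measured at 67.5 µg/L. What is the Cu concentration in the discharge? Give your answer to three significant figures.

429 µg/L

Mass balance: 156.0·3.500 + 27.60·Cₑ = 183.6·67.50
→ Cₑ = (183.6·67.50 − 156.0·3.500) / 27.60 = 429.2 µg/L.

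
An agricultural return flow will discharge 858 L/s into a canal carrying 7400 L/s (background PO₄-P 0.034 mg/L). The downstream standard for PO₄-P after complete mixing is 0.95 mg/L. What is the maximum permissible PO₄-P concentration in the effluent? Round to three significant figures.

8.85 mg/L

At the limit, (Qr·Cr + Qe·Cₑ)/(Qr + Qe) = 0.95:
Cₑ = (8258·0.95 − 7400·0.03400) / 858.0 = 8.850 mg/L.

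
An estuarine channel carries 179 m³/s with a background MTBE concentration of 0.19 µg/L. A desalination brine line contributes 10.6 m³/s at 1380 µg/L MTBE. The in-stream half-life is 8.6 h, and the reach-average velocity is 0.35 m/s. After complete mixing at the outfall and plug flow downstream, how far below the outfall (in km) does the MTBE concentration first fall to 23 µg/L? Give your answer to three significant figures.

19.0 km

After mixing, C = (179.0·0.1900 + 10.60·1380) / 189.6 = 14660/189.6 = 77.33 µg/L.
Half-life 8.6 h → k = ln 2 / 8.6 = 0.08060 h⁻¹ = 1.934 d⁻¹.
Set 77.33·exp(−k·t) = 23 → t = ln(77.33/23)/k = 54160 s = 15.04 h.
Distance = v·t = 0.35·54160 = 18960 m = 18.96 km.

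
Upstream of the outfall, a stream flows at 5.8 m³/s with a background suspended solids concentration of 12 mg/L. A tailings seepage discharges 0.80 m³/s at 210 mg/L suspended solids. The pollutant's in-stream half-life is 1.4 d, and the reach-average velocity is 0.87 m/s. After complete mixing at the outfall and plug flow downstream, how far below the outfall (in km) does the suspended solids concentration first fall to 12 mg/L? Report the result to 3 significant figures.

Conservation of mass: C = (5.800·12.00 + 0.8000·210.0) / 6.600 = 237.6/6.600 = 36.00 mg/L.
Half-life 1.4 d → k = ln 2 / 1.4 = 0.4951 d⁻¹.
Set 36.00·exp(−k·t) = 12 → t = ln(36.00/12)/k = 191700 s = 53.25 h.
Distance = v·t = 0.87·191700 = 166800 m = 166.8 km.

167 km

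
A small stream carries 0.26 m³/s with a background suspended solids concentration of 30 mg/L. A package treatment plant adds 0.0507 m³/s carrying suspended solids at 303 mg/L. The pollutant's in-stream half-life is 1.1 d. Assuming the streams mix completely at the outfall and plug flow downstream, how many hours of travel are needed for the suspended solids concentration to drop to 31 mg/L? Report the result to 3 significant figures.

Mixed concentration C = ΣQC/ΣQ = (0.2600·30.00 + 0.05070·303.0) / 0.3107 = 23.16/0.3107 = 74.55 mg/L.
Half-life 1.1 d → k = ln 2 / 1.1 = 0.6301 d⁻¹.
74.55·exp(−k·t) = 31 → t = ln(74.55/31)/k = 120300 s = 33.42 h.

33.4 h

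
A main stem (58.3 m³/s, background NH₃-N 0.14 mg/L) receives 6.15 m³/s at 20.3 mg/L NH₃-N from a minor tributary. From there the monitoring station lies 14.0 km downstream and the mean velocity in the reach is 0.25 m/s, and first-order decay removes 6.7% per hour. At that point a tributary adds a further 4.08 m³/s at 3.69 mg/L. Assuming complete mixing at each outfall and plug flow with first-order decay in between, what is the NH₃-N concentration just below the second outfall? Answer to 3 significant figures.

Mixed concentration C = ΣQC/ΣQ = (58.30·0.1400 + 6.150·20.30) / 64.45 = 133.0/64.45 = 2.064 mg/L; combined flow 64.45 m³/s.
Travel time t = 14.0·1000 / 0.25 = 56000 s = 15.56 h.
6.7%/h lost → k = −ln(1 − 0.067) = 0.06935 h⁻¹.
Decay over the reach: 2.064·exp(−kt) = 2.064·0.3400 = 0.7017 mg/L.
Second outfall: C = (64.45·0.7017 + 4.080·3.690)/68.53 = 0.8796 mg/L.

0.880 mg/L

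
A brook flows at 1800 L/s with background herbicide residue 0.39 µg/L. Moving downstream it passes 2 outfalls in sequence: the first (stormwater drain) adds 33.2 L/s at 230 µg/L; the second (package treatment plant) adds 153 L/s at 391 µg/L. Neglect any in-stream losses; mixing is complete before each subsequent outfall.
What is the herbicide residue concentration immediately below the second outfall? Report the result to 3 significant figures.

34.3 µg/L

Outfall 1: combined Q = 1833 L/s; C = (1800·0.3900 + 33.20·230.0)/1833 = 4.548 µg/L.
Outfall 2: combined Q = 1986 L/s; C = (1833·4.548 + 153.0·391.0)/1986 = 34.32 µg/L.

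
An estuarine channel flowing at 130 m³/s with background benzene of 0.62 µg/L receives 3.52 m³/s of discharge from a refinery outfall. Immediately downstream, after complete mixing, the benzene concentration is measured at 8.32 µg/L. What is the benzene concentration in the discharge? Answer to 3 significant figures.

Mass balance: 130.0·0.6200 + 3.520·Cₑ = 133.5·8.320
→ Cₑ = (133.5·8.320 − 130.0·0.6200) / 3.520 = 292.7 µg/L.

293 µg/L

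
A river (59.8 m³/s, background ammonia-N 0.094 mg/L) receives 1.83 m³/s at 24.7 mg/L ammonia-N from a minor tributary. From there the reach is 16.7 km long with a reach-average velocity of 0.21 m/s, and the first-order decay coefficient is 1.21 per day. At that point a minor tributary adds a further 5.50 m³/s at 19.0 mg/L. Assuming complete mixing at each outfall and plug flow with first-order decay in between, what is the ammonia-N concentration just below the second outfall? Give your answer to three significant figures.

Conservation of mass: C = (59.80·0.09400 + 1.830·24.70) / 61.63 = 50.82/61.63 = 0.8246 mg/L; combined flow 61.63 m³/s.
Travel time t = 16.7·1000 / 0.21 = 79520 s = 22.09 h.
Decay over the reach: 0.8246·exp(−kt) = 0.8246·0.3283 = 0.2708 mg/L.
Second outfall: C = (61.63·0.2708 + 5.500·19.00)/67.13 = 1.805 mg/L.

1.81 mg/L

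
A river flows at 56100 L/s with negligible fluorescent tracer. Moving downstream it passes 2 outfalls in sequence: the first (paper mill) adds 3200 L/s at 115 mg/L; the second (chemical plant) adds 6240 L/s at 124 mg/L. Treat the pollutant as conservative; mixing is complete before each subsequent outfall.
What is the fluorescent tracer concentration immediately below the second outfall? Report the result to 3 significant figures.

Below outfall 1: Q → 59300 L/s, C = (56100·0 + 3200·115.0)/59300 = 6.206 mg/L.
Below outfall 2: Q → 65540 L/s, C = (59300·6.206 + 6240·124.0)/65540 = 17.42 mg/L.

17.4 mg/L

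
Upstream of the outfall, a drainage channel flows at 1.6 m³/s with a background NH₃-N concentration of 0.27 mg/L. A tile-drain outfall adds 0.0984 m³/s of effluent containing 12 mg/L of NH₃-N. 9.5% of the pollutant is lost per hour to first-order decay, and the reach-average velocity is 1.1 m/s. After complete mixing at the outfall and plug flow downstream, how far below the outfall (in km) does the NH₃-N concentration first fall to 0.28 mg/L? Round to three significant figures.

48.4 km

Mixed concentration C = ΣQC/ΣQ = (1.600·0.2700 + 0.09840·12.00) / 1.698 = 1.613/1.698 = 0.9496 mg/L.
9.5%/h lost → k = −ln(1 − 0.095) = 0.09982 h⁻¹.
Set 0.9496·exp(−k·t) = 0.28 → t = ln(0.9496/0.28)/k = 44040 s = 12.23 h.
Distance = v·t = 1.1·44040 = 48450 m = 48.45 km.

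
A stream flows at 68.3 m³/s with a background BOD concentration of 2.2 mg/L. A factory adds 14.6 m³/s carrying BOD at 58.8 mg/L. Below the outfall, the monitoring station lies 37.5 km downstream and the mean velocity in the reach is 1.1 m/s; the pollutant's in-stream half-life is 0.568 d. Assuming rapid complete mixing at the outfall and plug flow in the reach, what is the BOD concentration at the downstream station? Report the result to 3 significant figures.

7.52 mg/L

Conservation of mass: C = (68.30·2.200 + 14.60·58.80) / 82.90 = 1009/82.90 = 12.17 mg/L.
Travel time t = 37.5·1000 / 1.1 = 34090 s = 9.470 h.
Half-life 0.568 d → k = ln 2 / 0.568 = 1.220 d⁻¹.
First-order decay: C = 12.17·exp(−k·t) = 12.17·0.6179 = 7.518 mg/L.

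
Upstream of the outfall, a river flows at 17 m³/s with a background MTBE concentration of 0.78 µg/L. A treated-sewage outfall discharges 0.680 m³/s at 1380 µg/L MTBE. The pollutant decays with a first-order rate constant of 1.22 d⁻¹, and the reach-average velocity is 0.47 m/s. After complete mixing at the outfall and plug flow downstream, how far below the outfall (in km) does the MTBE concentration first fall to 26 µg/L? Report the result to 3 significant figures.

24.2 km

Mass balance: C = (17.00·0.7800 + 0.6800·1380) / 17.68 = 951.7/17.68 = 53.83 µg/L.
Set 53.83·exp(−k·t) = 26 → t = ln(53.83/26)/k = 51530 s = 14.31 h.
Distance = v·t = 0.47·51530 = 24220 m = 24.22 km.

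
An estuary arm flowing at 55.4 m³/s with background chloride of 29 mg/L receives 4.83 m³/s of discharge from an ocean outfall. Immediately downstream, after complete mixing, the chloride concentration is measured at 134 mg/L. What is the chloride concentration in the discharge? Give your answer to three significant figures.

1340 mg/L

Mass balance: 55.40·29.00 + 4.830·Cₑ = 60.23·134.0
→ Cₑ = (60.23·134.0 − 55.40·29.00) / 4.830 = 1338 mg/L.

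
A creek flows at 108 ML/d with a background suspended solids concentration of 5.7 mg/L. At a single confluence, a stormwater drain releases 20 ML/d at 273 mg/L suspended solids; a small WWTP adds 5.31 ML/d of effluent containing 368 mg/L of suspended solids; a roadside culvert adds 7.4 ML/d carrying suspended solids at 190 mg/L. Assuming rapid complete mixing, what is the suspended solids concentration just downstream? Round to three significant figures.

67.1 mg/L

Conservation of mass: C = (108.0·5.700 + 20.00·273.0 + 5.310·368.0 + 7.400·190.0) / 140.7 = 9436/140.7 = 67.06 mg/L.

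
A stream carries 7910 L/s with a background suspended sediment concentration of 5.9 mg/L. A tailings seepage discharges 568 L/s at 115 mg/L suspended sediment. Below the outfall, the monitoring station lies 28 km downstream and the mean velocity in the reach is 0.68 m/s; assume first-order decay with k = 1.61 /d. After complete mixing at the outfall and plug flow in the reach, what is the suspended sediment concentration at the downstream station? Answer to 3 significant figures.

6.13 mg/L

Mixed concentration C = ΣQC/ΣQ = (7910·5.900 + 568.0·115.0) / 8478 = 112000/8478 = 13.21 mg/L.
Travel time t = 28·1000 / 0.68 = 41180 s = 11.44 h.
First-order decay: C = 13.21·exp(−k·t) = 13.21·0.4643 = 6.133 mg/L.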